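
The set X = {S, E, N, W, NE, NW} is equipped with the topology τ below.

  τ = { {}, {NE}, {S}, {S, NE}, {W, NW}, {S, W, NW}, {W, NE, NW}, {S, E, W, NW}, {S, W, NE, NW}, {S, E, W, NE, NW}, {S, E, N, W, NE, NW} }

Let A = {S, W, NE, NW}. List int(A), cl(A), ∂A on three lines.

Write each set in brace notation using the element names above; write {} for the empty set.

U open, U⊆A: {}, {S}, {NE}, {W, NW}, {S, NE}, {S, W, NW}, {W, NE, NW}, {S, W, NE, NW}. int(A) = ⋃ = {S, W, NE, NW}
X∖A={E, N}, int(X∖A)={}, hence cl(A)={S, E, N, W, NE, NW}
∂A: remove int from cl → {E, N}

int(A) = {S, W, NE, NW}
cl(A)  = {S, E, N, W, NE, NW}
∂A     = {E, N}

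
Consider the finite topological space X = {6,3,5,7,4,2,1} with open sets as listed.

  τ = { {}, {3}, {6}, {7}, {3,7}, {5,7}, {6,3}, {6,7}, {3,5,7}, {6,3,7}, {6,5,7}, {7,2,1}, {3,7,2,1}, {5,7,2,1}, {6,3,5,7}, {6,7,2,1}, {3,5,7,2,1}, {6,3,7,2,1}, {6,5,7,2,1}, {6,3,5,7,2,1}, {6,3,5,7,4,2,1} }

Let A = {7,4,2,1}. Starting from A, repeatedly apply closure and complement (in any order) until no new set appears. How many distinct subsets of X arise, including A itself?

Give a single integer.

8

complement {6,3,5}; its interior {6,3}; cl(A) = X∖{6,3} = {5,7,4,2,1}
With k = closure, c = complement:
  1. A     = {7,4,2,1}
  2. kA    = {5,7,4,2,1}
  3. cA    = {6,3,5}
  4. ckA   = {6,3}
  5. kcA   = {6,3,5,4}
  6. kckA  = {6,3,4}
  7. ckcA  = {7,2,1}
  8. ckckA = {5,7,2,1}
k, c of each give nothing new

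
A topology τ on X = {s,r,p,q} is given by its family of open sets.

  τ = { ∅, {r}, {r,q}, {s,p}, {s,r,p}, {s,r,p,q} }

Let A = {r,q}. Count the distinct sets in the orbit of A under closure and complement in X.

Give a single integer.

2

X∖A={s,p}, int(X∖A)={s,p}, hence cl(A)={r,q}
Orbit (k=closure, c=complement):
  1. A     = {r,q}
  2. cA    = {s,p}
(closed under both — stop)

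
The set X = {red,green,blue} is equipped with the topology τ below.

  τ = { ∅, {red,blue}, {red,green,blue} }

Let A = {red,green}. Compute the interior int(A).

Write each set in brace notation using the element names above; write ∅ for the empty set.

∅

open subsets of A: ∅; so int(A) = ∅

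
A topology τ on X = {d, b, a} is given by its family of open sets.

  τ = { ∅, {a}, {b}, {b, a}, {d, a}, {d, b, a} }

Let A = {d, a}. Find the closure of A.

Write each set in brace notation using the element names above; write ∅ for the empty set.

cl via duality: int({b}) = {b}, so X∖{b} = {d, a}

{d, a}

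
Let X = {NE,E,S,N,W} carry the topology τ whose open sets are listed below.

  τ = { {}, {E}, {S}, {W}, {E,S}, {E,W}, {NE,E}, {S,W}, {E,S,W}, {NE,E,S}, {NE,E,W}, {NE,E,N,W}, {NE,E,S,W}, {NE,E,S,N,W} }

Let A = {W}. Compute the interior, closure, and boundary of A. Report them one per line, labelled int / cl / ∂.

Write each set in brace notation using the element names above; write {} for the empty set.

int(A) = {W}
cl(A)  = {N,W}
∂A     = {N}

U open, U⊆A: {}, {W}. int(A) = ⋃ = {W}
X∖A={NE,E,S,N}, int(X∖A)={NE,E,S}, hence cl(A)={N,W}
∂A: remove int from cl → {N}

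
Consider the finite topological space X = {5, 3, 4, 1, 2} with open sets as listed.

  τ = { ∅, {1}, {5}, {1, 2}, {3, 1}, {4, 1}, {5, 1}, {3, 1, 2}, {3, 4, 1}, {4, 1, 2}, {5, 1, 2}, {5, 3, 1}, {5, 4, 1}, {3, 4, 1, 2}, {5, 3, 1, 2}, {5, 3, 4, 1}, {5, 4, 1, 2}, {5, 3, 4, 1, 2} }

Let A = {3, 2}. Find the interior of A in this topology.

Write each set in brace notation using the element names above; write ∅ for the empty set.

∅

opens ⊆ A: ∅; union → int = ∅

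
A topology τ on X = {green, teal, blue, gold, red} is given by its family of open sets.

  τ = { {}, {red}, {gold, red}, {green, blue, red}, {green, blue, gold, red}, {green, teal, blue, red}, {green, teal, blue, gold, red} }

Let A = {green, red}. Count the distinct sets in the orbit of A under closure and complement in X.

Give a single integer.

6

X∖A={teal, blue, gold}, int(X∖A)={}, hence cl(A)={green, teal, blue, gold, red}
Orbit (k=closure, c=complement):
  1. A     = {green, red}
  2. kA    = {green, teal, blue, gold, red}
  3. cA    = {teal, blue, gold}
  4. ckA   = {}
  5. kcA   = {green, teal, blue, gold}
  6. ckcA  = {red}
(closed under both — stop)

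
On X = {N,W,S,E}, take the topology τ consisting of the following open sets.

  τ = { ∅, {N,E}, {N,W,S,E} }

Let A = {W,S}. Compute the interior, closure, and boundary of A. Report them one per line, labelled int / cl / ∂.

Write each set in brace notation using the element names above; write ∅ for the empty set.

int(A) = ∅
cl(A)  = {W,S}
∂A     = {W,S}

U open, U⊆A: ∅. int(A) = ⋃ = ∅
X∖A={N,E}, int(X∖A)={N,E}, hence cl(A)={W,S}
∂A: remove int from cl → {W,S}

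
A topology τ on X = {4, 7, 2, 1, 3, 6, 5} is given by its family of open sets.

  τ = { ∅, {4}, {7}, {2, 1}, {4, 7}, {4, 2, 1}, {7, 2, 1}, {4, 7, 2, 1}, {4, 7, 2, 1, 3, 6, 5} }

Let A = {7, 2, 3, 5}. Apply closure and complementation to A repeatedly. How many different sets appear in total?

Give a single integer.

10

cl via duality: int({4, 1, 6}) = {4}, so X∖{4} = {7, 2, 1, 3, 6, 5}
Write k for closure, c for complement:
  1. A     = {7, 2, 3, 5}
  2. kA    = {7, 2, 1, 3, 6, 5}
  3. cA    = {4, 1, 6}
  4. ckA   = {4}
  5. kcA   = {4, 2, 1, 3, 6, 5}
  6. kckA  = {4, 3, 6, 5}
  7. ckcA  = {7}
  8. ckckA = {7, 2, 1}
  9. kckcA = {7, 3, 6, 5}
  10. ckckcA = {4, 2, 1}
applying k or c yields no new set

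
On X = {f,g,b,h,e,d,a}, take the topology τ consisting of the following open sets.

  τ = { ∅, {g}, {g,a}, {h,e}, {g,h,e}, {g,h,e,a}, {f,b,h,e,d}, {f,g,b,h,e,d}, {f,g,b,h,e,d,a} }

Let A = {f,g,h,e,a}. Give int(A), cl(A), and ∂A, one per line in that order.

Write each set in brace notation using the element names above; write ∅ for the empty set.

opens ⊆ A: ∅, {g}, {h,e}, {g,a}, {g,h,e}, {g,h,e,a}; union → int = {g,h,e,a}
complement {b,d}; its interior ∅; cl(A) = X∖∅ = {f,g,b,h,e,d,a}
boundary = {f,g,b,h,e,d,a} ∖ {g,h,e,a} = {f,b,d}

int(A) = {g,h,e,a}
cl(A)  = {f,g,b,h,e,d,a}
∂A     = {f,b,d}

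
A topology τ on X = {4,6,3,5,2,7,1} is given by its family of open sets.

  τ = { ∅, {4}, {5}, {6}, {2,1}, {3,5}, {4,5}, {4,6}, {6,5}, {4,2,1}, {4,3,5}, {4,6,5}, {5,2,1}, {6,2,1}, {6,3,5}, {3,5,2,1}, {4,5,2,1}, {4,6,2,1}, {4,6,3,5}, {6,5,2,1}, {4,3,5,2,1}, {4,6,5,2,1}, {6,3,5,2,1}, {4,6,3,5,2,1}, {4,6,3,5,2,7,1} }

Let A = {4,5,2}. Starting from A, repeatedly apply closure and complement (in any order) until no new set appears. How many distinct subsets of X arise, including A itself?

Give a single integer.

12

closure: X∖int(X∖A) = X∖{6} = {4,3,5,2,7,1}
Let k=closure and c=complement:
  1. A     = {4,5,2}
  2. kA    = {4,3,5,2,7,1}
  3. cA    = {6,3,7,1}
  4. ckA   = {6}
  5. kcA   = {6,3,2,7,1}
  6. kckA  = {6,7}
  7. ckcA  = {4,5}
  8. ckckA = {4,3,5,2,1}
  9. kckcA = {4,3,5,7}
  10. ckckcA = {6,2,1}
  11. kckckcA = {6,2,7,1}
  12. ckckckcA = {4,3,5}
— saturated at 12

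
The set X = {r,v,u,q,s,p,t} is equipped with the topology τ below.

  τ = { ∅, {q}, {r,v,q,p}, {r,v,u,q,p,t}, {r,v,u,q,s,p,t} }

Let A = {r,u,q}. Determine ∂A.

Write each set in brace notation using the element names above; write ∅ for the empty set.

{r,v,u,s,p,t}

U open, U⊆A: ∅, {q}. int(A) = ⋃ = {q}
X∖A={v,s,p,t}, int(X∖A)=∅, hence cl(A)={r,v,u,q,s,p,t}
∂A: remove int from cl → {r,v,u,s,p,t}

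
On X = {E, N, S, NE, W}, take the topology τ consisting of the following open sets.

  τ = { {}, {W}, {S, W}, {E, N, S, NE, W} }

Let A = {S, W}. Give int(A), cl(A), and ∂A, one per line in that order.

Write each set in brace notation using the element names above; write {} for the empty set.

interior: largest open inside A is {S, W} (from {}, {W}, {S, W})
cl via duality: int({E, N, NE}) = {}, so X∖{} = {E, N, S, NE, W}
cl∖int = {E, N, NE}

int(A) = {S, W}
cl(A)  = {E, N, S, NE, W}
∂A     = {E, N, NE}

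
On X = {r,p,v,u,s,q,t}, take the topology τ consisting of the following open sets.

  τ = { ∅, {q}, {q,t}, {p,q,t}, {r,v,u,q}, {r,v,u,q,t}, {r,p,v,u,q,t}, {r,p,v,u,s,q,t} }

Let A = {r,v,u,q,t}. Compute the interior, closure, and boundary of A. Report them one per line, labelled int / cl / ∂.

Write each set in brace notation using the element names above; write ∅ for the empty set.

int(A) = {r,v,u,q,t}
cl(A)  = {r,p,v,u,s,q,t}
∂A     = {p,s}

U open, U⊆A: ∅, {q}, {q,t}, {r,v,u,q}, {r,v,u,q,t}. int(A) = ⋃ = {r,v,u,q,t}
X∖A={p,s}, int(X∖A)=∅, hence cl(A)={r,p,v,u,s,q,t}
∂A: remove int from cl → {p,s}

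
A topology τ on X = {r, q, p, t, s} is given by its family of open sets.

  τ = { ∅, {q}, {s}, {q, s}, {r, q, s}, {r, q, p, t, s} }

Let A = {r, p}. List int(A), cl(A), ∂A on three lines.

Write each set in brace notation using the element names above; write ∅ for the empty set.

interior: largest open inside A is ∅ (from ∅)
cl via duality: int({q, t, s}) = {q, s}, so X∖{q, s} = {r, p, t}
cl∖int = {r, p, t}

int(A) = ∅
cl(A)  = {r, p, t}
∂A     = {r, p, t}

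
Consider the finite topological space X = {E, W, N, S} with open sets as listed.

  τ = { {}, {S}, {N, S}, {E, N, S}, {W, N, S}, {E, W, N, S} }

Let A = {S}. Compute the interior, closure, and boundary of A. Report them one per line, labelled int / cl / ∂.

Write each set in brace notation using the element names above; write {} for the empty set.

interior: largest open inside A is {S} (from {}, {S})
cl via duality: int({E, W, N}) = {}, so X∖{} = {E, W, N, S}
cl∖int = {E, W, N}

int(A) = {S}
cl(A)  = {E, W, N, S}
∂A     = {E, W, N}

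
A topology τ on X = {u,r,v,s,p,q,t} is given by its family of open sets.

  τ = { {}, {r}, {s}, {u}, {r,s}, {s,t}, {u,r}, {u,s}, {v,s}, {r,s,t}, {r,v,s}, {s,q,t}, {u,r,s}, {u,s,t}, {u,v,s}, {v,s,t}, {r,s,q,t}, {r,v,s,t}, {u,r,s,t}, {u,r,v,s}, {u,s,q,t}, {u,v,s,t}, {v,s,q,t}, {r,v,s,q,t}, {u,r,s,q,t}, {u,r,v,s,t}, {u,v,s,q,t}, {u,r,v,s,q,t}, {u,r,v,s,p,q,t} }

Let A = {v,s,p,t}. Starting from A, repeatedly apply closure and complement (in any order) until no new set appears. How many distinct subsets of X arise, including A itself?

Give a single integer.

8

X∖A={u,r,q}, int(X∖A)={u,r}, hence cl(A)={v,s,p,q,t}
Orbit (k=closure, c=complement):
  1. A     = {v,s,p,t}
  2. kA    = {v,s,p,q,t}
  3. cA    = {u,r,q}
  4. ckA   = {u,r}
  5. kcA   = {u,r,p,q}
  6. kckA  = {u,r,p}
  7. ckcA  = {v,s,t}
  8. ckckA = {v,s,q,t}
(closed under both — stop)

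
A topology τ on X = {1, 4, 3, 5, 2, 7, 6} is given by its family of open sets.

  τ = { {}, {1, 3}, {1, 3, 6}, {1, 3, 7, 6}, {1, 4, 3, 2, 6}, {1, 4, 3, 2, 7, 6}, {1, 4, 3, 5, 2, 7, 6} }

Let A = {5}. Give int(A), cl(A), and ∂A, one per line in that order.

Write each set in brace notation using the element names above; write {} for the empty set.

int(A) = {}
cl(A)  = {5}
∂A     = {5}

opens ⊆ A: {}; union → int = {}
complement {1, 4, 3, 2, 7, 6}; its interior {1, 4, 3, 2, 7, 6}; cl(A) = X∖{1, 4, 3, 2, 7, 6} = {5}
boundary = {5} ∖ {} = {5}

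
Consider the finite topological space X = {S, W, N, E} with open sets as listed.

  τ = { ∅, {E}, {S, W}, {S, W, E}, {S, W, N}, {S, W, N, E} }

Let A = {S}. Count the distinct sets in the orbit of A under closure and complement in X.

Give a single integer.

6

complement {W, N, E}; its interior {E}; cl(A) = X∖{E} = {S, W, N}
With k = closure, c = complement:
  1. A     = {S}
  2. kA    = {S, W, N}
  3. cA    = {W, N, E}
  4. ckA   = {E}
  5. kcA   = {S, W, N, E}
  6. ckcA  = ∅
k, c of each give nothing new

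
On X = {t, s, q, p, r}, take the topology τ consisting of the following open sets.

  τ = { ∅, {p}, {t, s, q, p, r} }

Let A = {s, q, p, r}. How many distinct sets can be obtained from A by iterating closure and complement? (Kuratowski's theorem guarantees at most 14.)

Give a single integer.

6

cl via duality: int({t}) = ∅, so X∖∅ = {t, s, q, p, r}
Write k for closure, c for complement:
  1. A     = {s, q, p, r}
  2. kA    = {t, s, q, p, r}
  3. cA    = {t}
  4. ckA   = ∅
  5. kcA   = {t, s, q, r}
  6. ckcA  = {p}
applying k or c yields no new set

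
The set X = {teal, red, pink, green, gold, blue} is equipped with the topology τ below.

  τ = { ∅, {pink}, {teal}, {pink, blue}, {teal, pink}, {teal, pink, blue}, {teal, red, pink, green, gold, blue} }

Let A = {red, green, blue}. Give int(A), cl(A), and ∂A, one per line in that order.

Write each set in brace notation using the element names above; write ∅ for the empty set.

int(A) = ∅
cl(A)  = {red, green, gold, blue}
∂A     = {red, green, gold, blue}

opens ⊆ A: ∅; union → int = ∅
complement {teal, pink, gold}; its interior {teal, pink}; cl(A) = X∖{teal, pink} = {red, green, gold, blue}
boundary = {red, green, gold, blue} ∖ ∅ = {red, green, gold, blue}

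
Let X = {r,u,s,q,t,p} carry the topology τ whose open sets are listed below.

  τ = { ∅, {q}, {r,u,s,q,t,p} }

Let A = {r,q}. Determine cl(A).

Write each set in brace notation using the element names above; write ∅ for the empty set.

{r,u,s,q,t,p}

cl via duality: int({u,s,t,p}) = ∅, so X∖∅ = {r,u,s,q,t,p}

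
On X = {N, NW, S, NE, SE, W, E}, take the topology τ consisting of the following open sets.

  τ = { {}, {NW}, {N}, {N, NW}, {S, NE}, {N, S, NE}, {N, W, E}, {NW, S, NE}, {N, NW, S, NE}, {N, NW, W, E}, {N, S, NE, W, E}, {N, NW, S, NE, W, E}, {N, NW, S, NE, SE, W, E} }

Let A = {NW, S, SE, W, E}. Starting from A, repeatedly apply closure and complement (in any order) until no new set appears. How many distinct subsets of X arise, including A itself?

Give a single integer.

X∖A={N, NE}, int(X∖A)={N}, hence cl(A)={NW, S, NE, SE, W, E}
Orbit (k=closure, c=complement):
  1. A     = {NW, S, SE, W, E}
  2. kA    = {NW, S, NE, SE, W, E}
  3. cA    = {N, NE}
  4. ckA   = {N}
  5. kcA   = {N, S, NE, SE, W, E}
  6. kckA  = {N, SE, W, E}
  7. ckcA  = {NW}
  8. ckckA = {NW, S, NE}
  9. kckcA = {NW, SE}
  10. kckckA = {NW, S, NE, SE}
  11. ckckcA = {N, S, NE, W, E}
  12. ckckckA = {N, W, E}
(closed under both — stop)

12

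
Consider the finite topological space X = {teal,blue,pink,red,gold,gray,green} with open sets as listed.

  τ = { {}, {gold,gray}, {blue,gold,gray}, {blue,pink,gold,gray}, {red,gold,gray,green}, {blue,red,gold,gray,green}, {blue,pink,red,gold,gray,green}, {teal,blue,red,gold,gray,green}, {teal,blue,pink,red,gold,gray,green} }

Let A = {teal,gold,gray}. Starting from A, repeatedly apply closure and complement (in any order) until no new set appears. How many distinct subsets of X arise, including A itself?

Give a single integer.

cl via duality: int({blue,pink,red,green}) = {}, so X∖{} = {teal,blue,pink,red,gold,gray,green}
Write k for closure, c for complement:
  1. A     = {teal,gold,gray}
  2. kA    = {teal,blue,pink,red,gold,gray,green}
  3. cA    = {blue,pink,red,green}
  4. ckA   = {}
  5. kcA   = {teal,blue,pink,red,green}
  6. ckcA  = {gold,gray}
applying k or c yields no new set

6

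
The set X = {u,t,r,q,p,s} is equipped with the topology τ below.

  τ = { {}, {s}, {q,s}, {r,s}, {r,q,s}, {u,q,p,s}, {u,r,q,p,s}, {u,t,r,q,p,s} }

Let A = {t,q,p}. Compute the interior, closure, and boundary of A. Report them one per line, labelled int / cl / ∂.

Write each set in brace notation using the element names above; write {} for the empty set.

opens ⊆ A: {}; union → int = {}
complement {u,r,s}; its interior {r,s}; cl(A) = X∖{r,s} = {u,t,q,p}
boundary = {u,t,q,p} ∖ {} = {u,t,q,p}

int(A) = {}
cl(A)  = {u,t,q,p}
∂A     = {u,t,q,p}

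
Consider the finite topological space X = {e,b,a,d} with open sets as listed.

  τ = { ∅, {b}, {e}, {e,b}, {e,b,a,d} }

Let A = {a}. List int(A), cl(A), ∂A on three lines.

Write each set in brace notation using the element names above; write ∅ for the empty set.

open subsets of A: ∅; so int(A) = ∅
closure: X∖int(X∖A) = X∖{e,b} = {a,d}
∂A = {a,d} minus ∅ = {a,d}

int(A) = ∅
cl(A)  = {a,d}
∂A     = {a,d}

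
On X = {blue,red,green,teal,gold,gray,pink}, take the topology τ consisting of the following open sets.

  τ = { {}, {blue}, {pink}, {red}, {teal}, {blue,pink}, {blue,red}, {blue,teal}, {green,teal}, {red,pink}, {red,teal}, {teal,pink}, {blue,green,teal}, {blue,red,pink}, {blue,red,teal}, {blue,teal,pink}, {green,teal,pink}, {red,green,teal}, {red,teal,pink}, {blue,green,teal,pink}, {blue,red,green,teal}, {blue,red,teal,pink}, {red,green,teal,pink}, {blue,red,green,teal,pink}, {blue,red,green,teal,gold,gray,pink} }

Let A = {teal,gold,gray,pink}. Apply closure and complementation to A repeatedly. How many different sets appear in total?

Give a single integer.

8

X∖A={blue,red,green}, int(X∖A)={blue,red}, hence cl(A)={green,teal,gold,gray,pink}
Orbit (k=closure, c=complement):
  1. A     = {teal,gold,gray,pink}
  2. kA    = {green,teal,gold,gray,pink}
  3. cA    = {blue,red,green}
  4. ckA   = {blue,red}
  5. kcA   = {blue,red,green,gold,gray}
  6. kckA  = {blue,red,gold,gray}
  7. ckcA  = {teal,pink}
  8. ckckA = {green,teal,pink}
(closed under both — stop)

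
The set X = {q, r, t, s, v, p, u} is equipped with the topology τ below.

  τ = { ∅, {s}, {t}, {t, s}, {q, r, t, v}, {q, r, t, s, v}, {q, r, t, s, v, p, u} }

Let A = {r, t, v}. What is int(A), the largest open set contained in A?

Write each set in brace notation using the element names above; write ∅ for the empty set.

{t}

U open, U⊆A: ∅, {t}. int(A) = ⋃ = {t}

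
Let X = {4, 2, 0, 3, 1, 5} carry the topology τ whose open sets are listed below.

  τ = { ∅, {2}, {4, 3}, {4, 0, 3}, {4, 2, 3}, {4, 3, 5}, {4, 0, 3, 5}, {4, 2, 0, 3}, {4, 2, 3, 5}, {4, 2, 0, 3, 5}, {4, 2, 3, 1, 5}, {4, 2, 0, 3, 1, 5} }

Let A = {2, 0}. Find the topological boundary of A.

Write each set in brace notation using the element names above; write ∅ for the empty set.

{0, 1}

interior: largest open inside A is {2} (from ∅, {2})
cl via duality: int({4, 3, 1, 5}) = {4, 3, 5}, so X∖{4, 3, 5} = {2, 0, 1}
cl∖int = {0, 1}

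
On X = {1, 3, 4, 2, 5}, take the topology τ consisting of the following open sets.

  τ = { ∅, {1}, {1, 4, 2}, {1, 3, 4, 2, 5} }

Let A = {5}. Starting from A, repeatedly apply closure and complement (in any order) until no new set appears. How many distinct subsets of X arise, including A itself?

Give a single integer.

6

closure: X∖int(X∖A) = X∖{1, 4, 2} = {3, 5}
Let k=closure and c=complement:
  1. A     = {5}
  2. kA    = {3, 5}
  3. cA    = {1, 3, 4, 2}
  4. ckA   = {1, 4, 2}
  5. kcA   = {1, 3, 4, 2, 5}
  6. ckcA  = ∅
— saturated at 6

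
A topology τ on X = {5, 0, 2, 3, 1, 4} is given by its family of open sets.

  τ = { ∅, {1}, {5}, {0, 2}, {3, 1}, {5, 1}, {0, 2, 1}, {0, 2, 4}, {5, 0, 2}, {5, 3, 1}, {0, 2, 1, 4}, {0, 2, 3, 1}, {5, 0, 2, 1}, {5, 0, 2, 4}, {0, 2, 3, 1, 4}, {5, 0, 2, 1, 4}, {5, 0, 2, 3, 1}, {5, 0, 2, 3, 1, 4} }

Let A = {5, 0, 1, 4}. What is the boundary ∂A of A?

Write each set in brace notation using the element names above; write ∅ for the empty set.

{0, 2, 3, 4}

U open, U⊆A: ∅, {1}, {5}, {5, 1}. int(A) = ⋃ = {5, 1}
X∖A={2, 3}, int(X∖A)=∅, hence cl(A)={5, 0, 2, 3, 1, 4}
∂A: remove int from cl → {0, 2, 3, 4}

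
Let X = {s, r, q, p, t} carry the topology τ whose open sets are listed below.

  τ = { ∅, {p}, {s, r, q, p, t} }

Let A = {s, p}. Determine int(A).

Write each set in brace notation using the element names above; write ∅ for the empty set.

opens ⊆ A: ∅, {p}; union → int = {p}

{p}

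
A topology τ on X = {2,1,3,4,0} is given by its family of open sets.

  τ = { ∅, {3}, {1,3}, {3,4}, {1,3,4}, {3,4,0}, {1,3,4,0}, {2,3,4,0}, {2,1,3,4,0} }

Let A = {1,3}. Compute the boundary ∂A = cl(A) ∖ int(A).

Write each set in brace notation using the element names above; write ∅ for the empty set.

opens ⊆ A: ∅, {3}, {1,3}; union → int = {1,3}
complement {2,4,0}; its interior ∅; cl(A) = X∖∅ = {2,1,3,4,0}
boundary = {2,1,3,4,0} ∖ {1,3} = {2,4,0}

{2,4,0}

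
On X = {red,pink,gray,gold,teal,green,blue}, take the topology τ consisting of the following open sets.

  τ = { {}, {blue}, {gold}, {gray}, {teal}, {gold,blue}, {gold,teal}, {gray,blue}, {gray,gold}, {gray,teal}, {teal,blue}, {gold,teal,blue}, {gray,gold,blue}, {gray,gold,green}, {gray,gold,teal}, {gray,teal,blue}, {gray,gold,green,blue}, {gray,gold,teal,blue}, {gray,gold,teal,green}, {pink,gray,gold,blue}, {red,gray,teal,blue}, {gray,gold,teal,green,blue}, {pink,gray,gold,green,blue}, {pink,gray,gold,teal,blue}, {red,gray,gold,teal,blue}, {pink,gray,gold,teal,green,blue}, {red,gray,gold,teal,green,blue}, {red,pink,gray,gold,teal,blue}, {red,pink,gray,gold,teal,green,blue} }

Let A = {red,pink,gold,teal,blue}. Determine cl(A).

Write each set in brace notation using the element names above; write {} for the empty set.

{red,pink,gold,teal,green,blue}

X∖A={gray,green}, int(X∖A)={gray}, hence cl(A)={red,pink,gold,teal,green,blue}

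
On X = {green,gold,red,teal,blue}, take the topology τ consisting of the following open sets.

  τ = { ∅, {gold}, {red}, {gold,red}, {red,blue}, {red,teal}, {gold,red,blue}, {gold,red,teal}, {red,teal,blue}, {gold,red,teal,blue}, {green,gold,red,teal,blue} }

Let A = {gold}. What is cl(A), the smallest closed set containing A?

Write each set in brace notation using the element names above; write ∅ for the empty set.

X∖A={green,red,teal,blue}, int(X∖A)={red,teal,blue}, hence cl(A)={green,gold}

{green,gold}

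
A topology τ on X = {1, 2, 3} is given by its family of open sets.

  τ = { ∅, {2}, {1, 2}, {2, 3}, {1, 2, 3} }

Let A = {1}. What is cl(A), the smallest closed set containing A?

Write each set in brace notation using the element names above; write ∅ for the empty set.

cl via duality: int({2, 3}) = {2, 3}, so X∖{2, 3} = {1}

{1}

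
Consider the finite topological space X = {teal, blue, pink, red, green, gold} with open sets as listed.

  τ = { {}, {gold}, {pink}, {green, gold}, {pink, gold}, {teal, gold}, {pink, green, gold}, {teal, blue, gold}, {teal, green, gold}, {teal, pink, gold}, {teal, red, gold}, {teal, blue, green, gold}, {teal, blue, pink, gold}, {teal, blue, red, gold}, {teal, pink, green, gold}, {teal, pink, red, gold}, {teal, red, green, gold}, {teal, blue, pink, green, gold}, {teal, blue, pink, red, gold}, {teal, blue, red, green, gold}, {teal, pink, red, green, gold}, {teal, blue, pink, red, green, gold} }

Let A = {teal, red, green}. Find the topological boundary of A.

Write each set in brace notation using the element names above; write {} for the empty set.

interior: largest open inside A is {} (from {})
cl via duality: int({blue, pink, gold}) = {pink, gold}, so X∖{pink, gold} = {teal, blue, red, green}
cl∖int = {teal, blue, red, green}

{teal, blue, red, green}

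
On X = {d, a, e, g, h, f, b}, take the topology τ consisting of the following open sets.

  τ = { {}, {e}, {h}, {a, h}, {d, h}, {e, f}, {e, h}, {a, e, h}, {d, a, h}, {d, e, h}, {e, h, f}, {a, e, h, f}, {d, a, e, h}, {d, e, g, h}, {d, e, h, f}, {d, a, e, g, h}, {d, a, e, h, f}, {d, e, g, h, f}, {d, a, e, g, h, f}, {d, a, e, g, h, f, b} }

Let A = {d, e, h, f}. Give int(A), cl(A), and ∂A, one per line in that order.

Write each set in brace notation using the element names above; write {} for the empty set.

int(A) = {d, e, h, f}
cl(A)  = {d, a, e, g, h, f, b}
∂A     = {a, g, b}

U open, U⊆A: {}, {h}, {e}, {d, h}, {e, h}, {e, f}, {d, e, h}, {e, h, f}, {d, e, h, f}. int(A) = ⋃ = {d, e, h, f}
X∖A={a, g, b}, int(X∖A)={}, hence cl(A)={d, a, e, g, h, f, b}
∂A: remove int from cl → {a, g, b}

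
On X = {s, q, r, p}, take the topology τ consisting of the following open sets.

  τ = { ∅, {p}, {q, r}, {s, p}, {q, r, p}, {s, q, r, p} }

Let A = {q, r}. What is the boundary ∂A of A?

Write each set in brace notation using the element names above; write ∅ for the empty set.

∅

opens ⊆ A: ∅, {q, r}; union → int = {q, r}
complement {s, p}; its interior {s, p}; cl(A) = X∖{s, p} = {q, r}
boundary = {q, r} ∖ {q, r} = ∅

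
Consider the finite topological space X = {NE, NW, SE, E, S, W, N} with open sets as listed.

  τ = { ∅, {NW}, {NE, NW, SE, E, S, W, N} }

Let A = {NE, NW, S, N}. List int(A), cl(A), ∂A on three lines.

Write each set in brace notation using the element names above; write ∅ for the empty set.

interior: largest open inside A is {NW} (from ∅, {NW})
cl via duality: int({SE, E, W}) = ∅, so X∖∅ = {NE, NW, SE, E, S, W, N}
cl∖int = {NE, SE, E, S, W, N}

int(A) = {NW}
cl(A)  = {NE, NW, SE, E, S, W, N}
∂A     = {NE, SE, E, S, W, N}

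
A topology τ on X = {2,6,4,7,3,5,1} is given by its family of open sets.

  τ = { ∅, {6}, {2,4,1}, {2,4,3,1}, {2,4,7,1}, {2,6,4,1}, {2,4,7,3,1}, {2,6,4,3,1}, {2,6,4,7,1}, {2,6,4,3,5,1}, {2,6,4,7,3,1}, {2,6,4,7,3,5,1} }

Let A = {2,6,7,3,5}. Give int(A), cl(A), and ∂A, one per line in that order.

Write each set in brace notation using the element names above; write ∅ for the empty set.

interior: largest open inside A is {6} (from ∅, {6})
cl via duality: int({4,1}) = ∅, so X∖∅ = {2,6,4,7,3,5,1}
cl∖int = {2,4,7,3,5,1}

int(A) = {6}
cl(A)  = {2,6,4,7,3,5,1}
∂A     = {2,4,7,3,5,1}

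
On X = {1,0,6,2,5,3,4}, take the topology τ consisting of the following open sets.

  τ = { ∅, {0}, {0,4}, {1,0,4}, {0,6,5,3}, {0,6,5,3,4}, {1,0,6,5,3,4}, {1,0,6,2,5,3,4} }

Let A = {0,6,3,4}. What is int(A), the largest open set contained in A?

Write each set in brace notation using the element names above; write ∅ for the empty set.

opens ⊆ A: ∅, {0}, {0,4}; union → int = {0,4}

{0,4}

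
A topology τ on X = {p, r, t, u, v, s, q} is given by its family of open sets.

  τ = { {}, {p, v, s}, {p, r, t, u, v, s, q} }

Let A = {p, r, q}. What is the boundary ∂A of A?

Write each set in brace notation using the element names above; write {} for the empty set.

{p, r, t, u, v, s, q}

open subsets of A: {}; so int(A) = {}
closure: X∖int(X∖A) = X∖{} = {p, r, t, u, v, s, q}
∂A = {p, r, t, u, v, s, q} minus {} = {p, r, t, u, v, s, q}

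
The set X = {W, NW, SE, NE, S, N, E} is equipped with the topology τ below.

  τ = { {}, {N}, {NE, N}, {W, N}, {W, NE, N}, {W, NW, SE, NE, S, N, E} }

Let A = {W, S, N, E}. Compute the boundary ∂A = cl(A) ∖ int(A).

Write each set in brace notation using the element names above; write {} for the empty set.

{NW, SE, NE, S, E}

interior: largest open inside A is {W, N} (from {}, {N}, {W, N})
cl via duality: int({NW, SE, NE}) = {}, so X∖{} = {W, NW, SE, NE, S, N, E}
cl∖int = {NW, SE, NE, S, E}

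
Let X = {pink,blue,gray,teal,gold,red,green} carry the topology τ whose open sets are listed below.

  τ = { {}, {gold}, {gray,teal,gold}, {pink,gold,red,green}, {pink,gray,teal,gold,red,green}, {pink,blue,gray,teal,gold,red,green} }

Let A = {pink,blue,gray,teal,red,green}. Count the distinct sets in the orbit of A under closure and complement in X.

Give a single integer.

complement {gold}; its interior {gold}; cl(A) = X∖{gold} = {pink,blue,gray,teal,red,green}
With k = closure, c = complement:
  1. A     = {pink,blue,gray,teal,red,green}
  2. cA    = {gold}
  3. kcA   = {pink,blue,gray,teal,gold,red,green}
  4. ckcA  = {}
k, c of each give nothing new

4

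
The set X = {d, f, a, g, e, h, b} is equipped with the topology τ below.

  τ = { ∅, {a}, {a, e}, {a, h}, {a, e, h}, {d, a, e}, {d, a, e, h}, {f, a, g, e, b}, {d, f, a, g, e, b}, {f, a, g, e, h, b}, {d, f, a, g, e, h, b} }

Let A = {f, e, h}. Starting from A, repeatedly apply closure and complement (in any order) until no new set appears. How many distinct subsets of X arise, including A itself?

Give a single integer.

complement {d, a, g, b}; its interior {a}; cl(A) = X∖{a} = {d, f, g, e, h, b}
With k = closure, c = complement:
  1. A     = {f, e, h}
  2. kA    = {d, f, g, e, h, b}
  3. cA    = {d, a, g, b}
  4. ckA   = {a}
  5. kcA   = {d, f, a, g, e, h, b}
  6. ckcA  = ∅
k, c of each give nothing new

6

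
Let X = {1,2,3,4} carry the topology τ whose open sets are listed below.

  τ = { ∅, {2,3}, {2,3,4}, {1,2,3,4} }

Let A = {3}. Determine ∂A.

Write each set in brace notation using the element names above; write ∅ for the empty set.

{1,2,3,4}

open subsets of A: ∅; so int(A) = ∅
closure: X∖int(X∖A) = X∖∅ = {1,2,3,4}
∂A = {1,2,3,4} minus ∅ = {1,2,3,4}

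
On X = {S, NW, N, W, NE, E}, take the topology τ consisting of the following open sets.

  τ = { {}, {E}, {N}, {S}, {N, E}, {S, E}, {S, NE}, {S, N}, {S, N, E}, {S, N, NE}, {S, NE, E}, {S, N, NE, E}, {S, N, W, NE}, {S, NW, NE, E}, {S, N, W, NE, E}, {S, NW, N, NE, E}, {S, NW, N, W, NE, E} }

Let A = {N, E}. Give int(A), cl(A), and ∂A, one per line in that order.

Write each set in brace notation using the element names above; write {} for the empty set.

int(A) = {N, E}
cl(A)  = {NW, N, W, E}
∂A     = {NW, W}

opens ⊆ A: {}, {N}, {E}, {N, E}; union → int = {N, E}
complement {S, NW, W, NE}; its interior {S, NE}; cl(A) = X∖{S, NE} = {NW, N, W, E}
boundary = {NW, N, W, E} ∖ {N, E} = {NW, W}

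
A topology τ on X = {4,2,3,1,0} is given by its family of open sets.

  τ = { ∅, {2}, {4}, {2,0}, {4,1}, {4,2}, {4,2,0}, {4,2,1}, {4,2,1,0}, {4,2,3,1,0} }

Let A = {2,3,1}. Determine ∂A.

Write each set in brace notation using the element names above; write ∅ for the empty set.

{3,1,0}

open subsets of A: ∅, {2}; so int(A) = {2}
closure: X∖int(X∖A) = X∖{4} = {2,3,1,0}
∂A = {2,3,1,0} minus {2} = {3,1,0}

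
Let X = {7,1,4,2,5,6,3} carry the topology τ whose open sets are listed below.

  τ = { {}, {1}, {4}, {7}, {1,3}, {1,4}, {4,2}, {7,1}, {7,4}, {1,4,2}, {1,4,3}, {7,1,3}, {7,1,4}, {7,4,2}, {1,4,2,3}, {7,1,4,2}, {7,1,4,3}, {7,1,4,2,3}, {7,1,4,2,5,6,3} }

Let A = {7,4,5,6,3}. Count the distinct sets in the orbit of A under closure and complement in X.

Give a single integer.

closure: X∖int(X∖A) = X∖{1} = {7,4,2,5,6,3}
Let k=closure and c=complement:
  1. A     = {7,4,5,6,3}
  2. kA    = {7,4,2,5,6,3}
  3. cA    = {1,2}
  4. ckA   = {1}
  5. kcA   = {1,2,5,6,3}
  6. kckA  = {1,5,6,3}
  7. ckcA  = {7,4}
  8. ckckA = {7,4,2}
  9. kckcA = {7,4,2,5,6}
  10. ckckcA = {1,3}
— saturated at 10

10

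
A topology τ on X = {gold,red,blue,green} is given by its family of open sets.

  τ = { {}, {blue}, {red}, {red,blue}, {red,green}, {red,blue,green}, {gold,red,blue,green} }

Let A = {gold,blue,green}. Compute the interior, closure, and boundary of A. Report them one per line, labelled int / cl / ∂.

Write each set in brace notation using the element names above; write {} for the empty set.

int(A) = {blue}
cl(A)  = {gold,blue,green}
∂A     = {gold,green}

opens ⊆ A: {}, {blue}; union → int = {blue}
complement {red}; its interior {red}; cl(A) = X∖{red} = {gold,blue,green}
boundary = {gold,blue,green} ∖ {blue} = {gold,green}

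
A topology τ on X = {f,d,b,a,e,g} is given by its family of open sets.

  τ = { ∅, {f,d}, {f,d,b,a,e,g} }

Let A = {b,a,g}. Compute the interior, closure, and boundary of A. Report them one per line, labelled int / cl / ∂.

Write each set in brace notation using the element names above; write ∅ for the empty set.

interior: largest open inside A is ∅ (from ∅)
cl via duality: int({f,d,e}) = {f,d}, so X∖{f,d} = {b,a,e,g}
cl∖int = {b,a,e,g}

int(A) = ∅
cl(A)  = {b,a,e,g}
∂A     = {b,a,e,g}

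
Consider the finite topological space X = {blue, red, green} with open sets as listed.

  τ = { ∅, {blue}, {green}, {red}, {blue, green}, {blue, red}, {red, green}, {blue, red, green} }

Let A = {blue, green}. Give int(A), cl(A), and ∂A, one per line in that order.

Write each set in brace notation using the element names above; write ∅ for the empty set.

open subsets of A: ∅, {green}, {blue}, {blue, green}; so int(A) = {blue, green}
closure: X∖int(X∖A) = X∖{red} = {blue, green}
∂A = {blue, green} minus {blue, green} = ∅

int(A) = {blue, green}
cl(A)  = {blue, green}
∂A     = ∅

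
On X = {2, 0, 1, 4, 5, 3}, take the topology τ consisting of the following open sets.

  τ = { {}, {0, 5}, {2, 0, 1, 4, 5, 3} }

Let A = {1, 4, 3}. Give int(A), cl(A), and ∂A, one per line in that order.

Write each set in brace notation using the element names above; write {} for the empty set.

int(A) = {}
cl(A)  = {2, 1, 4, 3}
∂A     = {2, 1, 4, 3}

interior: largest open inside A is {} (from {})
cl via duality: int({2, 0, 5}) = {0, 5}, so X∖{0, 5} = {2, 1, 4, 3}
cl∖int = {2, 1, 4, 3}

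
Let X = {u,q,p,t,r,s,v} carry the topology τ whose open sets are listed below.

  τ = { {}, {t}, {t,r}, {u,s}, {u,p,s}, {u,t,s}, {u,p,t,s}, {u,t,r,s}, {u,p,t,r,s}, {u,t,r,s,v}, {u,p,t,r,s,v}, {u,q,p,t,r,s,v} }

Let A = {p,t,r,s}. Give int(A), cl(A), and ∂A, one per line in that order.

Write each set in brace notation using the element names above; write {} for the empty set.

interior: largest open inside A is {t,r} (from {}, {t}, {t,r})
cl via duality: int({u,q,v}) = {}, so X∖{} = {u,q,p,t,r,s,v}
cl∖int = {u,q,p,s,v}

int(A) = {t,r}
cl(A)  = {u,q,p,t,r,s,v}
∂A     = {u,q,p,s,v}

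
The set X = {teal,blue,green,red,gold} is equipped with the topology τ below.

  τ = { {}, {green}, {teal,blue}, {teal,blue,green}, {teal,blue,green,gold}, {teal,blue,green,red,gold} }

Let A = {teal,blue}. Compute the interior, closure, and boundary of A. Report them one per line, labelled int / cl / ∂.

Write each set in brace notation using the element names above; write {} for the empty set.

int(A) = {teal,blue}
cl(A)  = {teal,blue,red,gold}
∂A     = {red,gold}

open subsets of A: {}, {teal,blue}; so int(A) = {teal,blue}
closure: X∖int(X∖A) = X∖{green} = {teal,blue,red,gold}
∂A = {teal,blue,red,gold} minus {teal,blue} = {red,gold}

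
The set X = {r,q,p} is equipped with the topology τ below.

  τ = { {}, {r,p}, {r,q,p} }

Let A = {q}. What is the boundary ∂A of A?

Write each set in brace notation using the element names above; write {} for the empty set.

{q}

interior: largest open inside A is {} (from {})
cl via duality: int({r,p}) = {r,p}, so X∖{r,p} = {q}
cl∖int = {q}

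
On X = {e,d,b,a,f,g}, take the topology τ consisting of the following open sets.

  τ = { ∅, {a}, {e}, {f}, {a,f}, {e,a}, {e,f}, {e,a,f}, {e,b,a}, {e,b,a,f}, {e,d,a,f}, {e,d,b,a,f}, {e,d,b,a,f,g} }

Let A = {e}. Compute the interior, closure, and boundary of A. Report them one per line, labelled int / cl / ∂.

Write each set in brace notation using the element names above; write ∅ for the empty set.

int(A) = {e}
cl(A)  = {e,d,b,g}
∂A     = {d,b,g}

interior: largest open inside A is {e} (from ∅, {e})
cl via duality: int({d,b,a,f,g}) = {a,f}, so X∖{a,f} = {e,d,b,g}
cl∖int = {d,b,g}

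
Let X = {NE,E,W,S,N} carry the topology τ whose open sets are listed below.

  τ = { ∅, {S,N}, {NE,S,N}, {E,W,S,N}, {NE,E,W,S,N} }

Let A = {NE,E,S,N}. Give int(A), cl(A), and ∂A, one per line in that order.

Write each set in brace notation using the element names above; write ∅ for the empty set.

int(A) = {NE,S,N}
cl(A)  = {NE,E,W,S,N}
∂A     = {E,W}

open subsets of A: ∅, {S,N}, {NE,S,N}; so int(A) = {NE,S,N}
closure: X∖int(X∖A) = X∖∅ = {NE,E,W,S,N}
∂A = {NE,E,W,S,N} minus {NE,S,N} = {E,W}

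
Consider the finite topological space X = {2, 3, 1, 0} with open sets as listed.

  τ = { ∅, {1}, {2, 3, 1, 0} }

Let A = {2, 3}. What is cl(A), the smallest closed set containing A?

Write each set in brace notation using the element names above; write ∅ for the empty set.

X∖A={1, 0}, int(X∖A)={1}, hence cl(A)={2, 3, 0}

{2, 3, 0}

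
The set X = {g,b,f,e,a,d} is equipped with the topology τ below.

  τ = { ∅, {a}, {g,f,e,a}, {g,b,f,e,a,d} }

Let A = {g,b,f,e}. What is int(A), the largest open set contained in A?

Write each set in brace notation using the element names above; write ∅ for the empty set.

opens ⊆ A: ∅; union → int = ∅

∅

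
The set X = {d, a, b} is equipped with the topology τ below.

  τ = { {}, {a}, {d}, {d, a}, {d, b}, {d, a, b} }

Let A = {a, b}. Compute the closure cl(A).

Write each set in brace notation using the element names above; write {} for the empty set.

X∖A={d}, int(X∖A)={d}, hence cl(A)={a, b}

{a, b}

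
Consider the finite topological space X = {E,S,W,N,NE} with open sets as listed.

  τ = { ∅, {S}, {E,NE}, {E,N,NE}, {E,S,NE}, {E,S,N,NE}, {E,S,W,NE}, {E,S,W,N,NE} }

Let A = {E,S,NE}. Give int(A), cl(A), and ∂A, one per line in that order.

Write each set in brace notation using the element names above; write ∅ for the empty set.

opens ⊆ A: ∅, {S}, {E,NE}, {E,S,NE}; union → int = {E,S,NE}
complement {W,N}; its interior ∅; cl(A) = X∖∅ = {E,S,W,N,NE}
boundary = {E,S,W,N,NE} ∖ {E,S,NE} = {W,N}

int(A) = {E,S,NE}
cl(A)  = {E,S,W,N,NE}
∂A     = {W,N}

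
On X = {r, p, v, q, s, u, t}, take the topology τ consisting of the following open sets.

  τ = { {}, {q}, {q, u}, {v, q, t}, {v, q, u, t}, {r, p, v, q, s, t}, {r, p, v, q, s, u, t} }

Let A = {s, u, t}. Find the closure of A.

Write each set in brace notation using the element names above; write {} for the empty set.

{r, p, v, s, u, t}

closure: X∖int(X∖A) = X∖{q} = {r, p, v, s, u, t}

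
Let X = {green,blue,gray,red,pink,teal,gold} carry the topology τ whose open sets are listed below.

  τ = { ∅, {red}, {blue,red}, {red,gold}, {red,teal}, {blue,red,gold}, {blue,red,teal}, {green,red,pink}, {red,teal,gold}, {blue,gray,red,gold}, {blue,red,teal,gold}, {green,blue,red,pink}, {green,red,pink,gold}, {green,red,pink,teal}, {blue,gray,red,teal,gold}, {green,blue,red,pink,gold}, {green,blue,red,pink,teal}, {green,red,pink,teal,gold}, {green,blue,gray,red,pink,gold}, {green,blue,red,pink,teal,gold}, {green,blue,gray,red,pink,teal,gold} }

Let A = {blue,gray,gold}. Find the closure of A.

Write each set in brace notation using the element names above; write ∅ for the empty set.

{blue,gray,gold}

closure: X∖int(X∖A) = X∖{green,red,pink,teal} = {blue,gray,gold}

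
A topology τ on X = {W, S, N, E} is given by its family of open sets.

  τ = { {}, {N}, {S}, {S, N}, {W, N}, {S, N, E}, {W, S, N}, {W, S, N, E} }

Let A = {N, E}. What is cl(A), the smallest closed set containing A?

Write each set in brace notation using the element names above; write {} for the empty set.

{W, N, E}

X∖A={W, S}, int(X∖A)={S}, hence cl(A)={W, N, E}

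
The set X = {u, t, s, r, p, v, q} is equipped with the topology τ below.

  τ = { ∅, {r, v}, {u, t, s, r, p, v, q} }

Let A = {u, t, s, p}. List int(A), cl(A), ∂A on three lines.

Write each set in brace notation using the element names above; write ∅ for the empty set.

U open, U⊆A: ∅. int(A) = ⋃ = ∅
X∖A={r, v, q}, int(X∖A)={r, v}, hence cl(A)={u, t, s, p, q}
∂A: remove int from cl → {u, t, s, p, q}

int(A) = ∅
cl(A)  = {u, t, s, p, q}
∂A     = {u, t, s, p, q}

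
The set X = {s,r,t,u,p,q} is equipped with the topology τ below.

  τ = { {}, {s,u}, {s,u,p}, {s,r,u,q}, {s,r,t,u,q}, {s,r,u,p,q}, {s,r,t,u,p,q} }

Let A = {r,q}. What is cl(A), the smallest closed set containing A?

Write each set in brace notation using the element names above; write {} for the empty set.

cl via duality: int({s,t,u,p}) = {s,u,p}, so X∖{s,u,p} = {r,t,q}

{r,t,q}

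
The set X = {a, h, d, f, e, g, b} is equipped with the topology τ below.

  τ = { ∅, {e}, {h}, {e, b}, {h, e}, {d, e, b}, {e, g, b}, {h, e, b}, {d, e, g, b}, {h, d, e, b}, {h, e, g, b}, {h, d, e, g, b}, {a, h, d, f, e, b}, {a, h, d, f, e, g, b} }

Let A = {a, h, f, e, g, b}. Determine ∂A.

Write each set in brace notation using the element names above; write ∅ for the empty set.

{a, d, f}

interior: largest open inside A is {h, e, g, b} (from ∅, {e}, {h}, {h, e}, {e, b}, {h, e, b}, {e, g, b}, {h, e, g, b})
cl via duality: int({d}) = ∅, so X∖∅ = {a, h, d, f, e, g, b}
cl∖int = {a, d, f}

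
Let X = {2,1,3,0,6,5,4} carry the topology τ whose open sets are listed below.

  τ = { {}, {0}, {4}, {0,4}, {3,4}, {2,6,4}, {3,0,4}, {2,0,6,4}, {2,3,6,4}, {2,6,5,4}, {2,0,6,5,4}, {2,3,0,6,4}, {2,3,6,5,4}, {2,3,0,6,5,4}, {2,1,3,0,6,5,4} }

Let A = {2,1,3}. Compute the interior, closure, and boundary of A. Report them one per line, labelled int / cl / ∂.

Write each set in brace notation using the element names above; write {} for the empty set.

int(A) = {}
cl(A)  = {2,1,3,6,5}
∂A     = {2,1,3,6,5}

interior: largest open inside A is {} (from {})
cl via duality: int({0,6,5,4}) = {0,4}, so X∖{0,4} = {2,1,3,6,5}
cl∖int = {2,1,3,6,5}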